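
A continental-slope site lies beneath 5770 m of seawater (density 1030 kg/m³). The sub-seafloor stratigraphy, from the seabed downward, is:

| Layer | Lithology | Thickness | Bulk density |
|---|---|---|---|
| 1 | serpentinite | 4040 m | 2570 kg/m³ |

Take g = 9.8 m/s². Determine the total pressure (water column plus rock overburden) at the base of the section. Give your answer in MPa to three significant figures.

160 MPa

seawater: 1030 kg/m³ × 9.8 m/s² × 5770 m = 5.824×10^7 Pa = 58.24 MPa
serpentinite: 2570 kg/m³ × 9.8 m/s² × 4040 m = 1.018×10^8 Pa = 101.8 MPa
Total = 58.24 + 101.8 = 159.99 MPa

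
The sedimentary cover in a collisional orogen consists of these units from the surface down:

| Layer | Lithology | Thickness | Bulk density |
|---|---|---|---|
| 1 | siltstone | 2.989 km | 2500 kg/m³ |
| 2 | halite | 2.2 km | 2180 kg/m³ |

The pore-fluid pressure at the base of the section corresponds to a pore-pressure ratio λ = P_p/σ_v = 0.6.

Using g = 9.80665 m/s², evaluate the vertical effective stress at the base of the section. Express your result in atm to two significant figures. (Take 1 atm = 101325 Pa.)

Overburden (lithostatic) stress σ_v:
siltstone: 2500 kg/m³ × 9.80665 m/s² × 2989 m = 7.328×10^7 Pa = 73.28 MPa
halite: 2180 kg/m³ × 9.80665 m/s² × 2200 m = 4.703×10^7 Pa = 47.03 MPa
Total = 73.28 + 47.03 = 120.31 MPa
Pore pressure P_p = λ·σ_v = 0.6 × 120.3 MPa = 72.19 MPa
Effective stress σ' = σ_v − P_p = 120.3 − 72.19 = 48.125 MPa = 474.96 atm

470 atm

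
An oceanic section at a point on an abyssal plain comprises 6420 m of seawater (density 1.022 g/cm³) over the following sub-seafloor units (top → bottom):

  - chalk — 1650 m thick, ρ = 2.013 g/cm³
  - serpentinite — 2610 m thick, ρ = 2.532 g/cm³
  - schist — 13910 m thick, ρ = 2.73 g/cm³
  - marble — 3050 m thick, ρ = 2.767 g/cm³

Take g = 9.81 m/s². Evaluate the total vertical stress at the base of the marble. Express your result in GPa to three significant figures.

seawater: 1022 kg/m³ × 9.81 m/s² × 6420 m = 6.437×10^7 Pa = 0.06437 GPa
chalk: 2013 kg/m³ × 9.81 m/s² × 1650 m = 3.258×10^7 Pa = 0.03258 GPa
serpentinite: 2532 kg/m³ × 9.81 m/s² × 2610 m = 6.483×10^7 Pa = 0.06483 GPa
schist: 2730 kg/m³ × 9.81 m/s² × 13910 m = 3.725×10^8 Pa = 0.3725 GPa
marble: 2767 kg/m³ × 9.81 m/s² × 3050 m = 8.279×10^7 Pa = 0.08279 GPa
Total = 0.06437 + 0.03258 + 0.06483 + 0.3725 + 0.08279 = 0.61710 GPa

0.617 GPa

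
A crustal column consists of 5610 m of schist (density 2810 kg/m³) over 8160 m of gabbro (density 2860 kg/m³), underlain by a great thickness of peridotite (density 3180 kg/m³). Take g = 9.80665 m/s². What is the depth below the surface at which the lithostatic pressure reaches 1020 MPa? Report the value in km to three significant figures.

34.2 km

Pressure at base of upper layers: 2810×9.80665×5610 + 2860×9.80665×8160 = 3.835×10^8 Pa = 383.5 MPa
Remaining pressure to be supplied by peridotite: 1.020×10^9 − 3.835×10^8 = 6.365×10^8 Pa
Additional depth in peridotite = 6.365×10^8 Pa / (3180 kg/m³ × 9.80665 m/s²) = 20412 m
Total depth = 13770 m + 20412 m = 34182 m
= 34.182 km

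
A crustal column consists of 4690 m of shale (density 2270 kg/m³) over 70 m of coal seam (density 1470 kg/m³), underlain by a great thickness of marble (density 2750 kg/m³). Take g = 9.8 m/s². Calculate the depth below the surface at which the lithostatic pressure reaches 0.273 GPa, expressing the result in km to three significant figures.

11.0 km

Pressure at base of upper layers: 2270×9.8×4690 + 1470×9.8×70 = 1.053×10^8 Pa = 0.1053 GPa
Remaining pressure to be supplied by marble: 2.730×10^8 − 1.053×10^8 = 1.677×10^8 Pa
Additional depth in marble = 1.677×10^8 Pa / (2750 kg/m³ × 9.8 m/s²) = 6221.1 m
Total depth = 4760 m + 6221.1 m = 10981 m
= 10.981 km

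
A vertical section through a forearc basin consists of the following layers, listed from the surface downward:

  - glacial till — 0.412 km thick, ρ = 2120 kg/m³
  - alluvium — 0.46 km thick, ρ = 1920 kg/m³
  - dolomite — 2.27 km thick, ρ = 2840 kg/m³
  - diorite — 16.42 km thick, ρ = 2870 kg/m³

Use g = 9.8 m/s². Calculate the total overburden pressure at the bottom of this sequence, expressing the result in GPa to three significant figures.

glacial till: 2120 kg/m³ × 9.8 m/s² × 412 m = 8.560×10^6 Pa = 8.560×10^-3 GPa
alluvium: 1920 kg/m³ × 9.8 m/s² × 460 m = 8.655×10^6 Pa = 8.655×10^-3 GPa
dolomite: 2840 kg/m³ × 9.8 m/s² × 2270 m = 6.318×10^7 Pa = 0.06318 GPa
diorite: 2870 kg/m³ × 9.8 m/s² × 16420 m = 4.618×10^8 Pa = 0.4618 GPa
Total = 8.560×10^-3 + 8.655×10^-3 + 0.06318 + 0.4618 = 0.54222 GPa

0.542 GPa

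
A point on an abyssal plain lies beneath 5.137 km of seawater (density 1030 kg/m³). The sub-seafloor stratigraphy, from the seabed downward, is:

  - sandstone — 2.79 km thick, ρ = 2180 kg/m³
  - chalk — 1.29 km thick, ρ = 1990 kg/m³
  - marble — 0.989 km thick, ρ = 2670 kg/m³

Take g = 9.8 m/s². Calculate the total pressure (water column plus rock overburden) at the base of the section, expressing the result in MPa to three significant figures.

seawater: 1030 kg/m³ × 9.8 m/s² × 5137 m = 5.185×10^7 Pa = 51.85 MPa
sandstone: 2180 kg/m³ × 9.8 m/s² × 2790 m = 5.961×10^7 Pa = 59.61 MPa
chalk: 1990 kg/m³ × 9.8 m/s² × 1290 m = 2.516×10^7 Pa = 25.16 MPa
marble: 2670 kg/m³ × 9.8 m/s² × 989 m = 2.588×10^7 Pa = 25.88 MPa
Total = 51.85 + 59.61 + 25.16 + 25.88 = 162.49 MPa

162 MPa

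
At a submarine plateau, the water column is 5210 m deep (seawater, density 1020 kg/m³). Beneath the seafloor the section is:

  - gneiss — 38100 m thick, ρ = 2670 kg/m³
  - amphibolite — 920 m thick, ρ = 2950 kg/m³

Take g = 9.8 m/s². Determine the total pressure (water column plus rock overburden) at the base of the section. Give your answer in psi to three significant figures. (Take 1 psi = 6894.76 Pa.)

seawater: 1020 kg/m³ × 9.8 m/s² × 5210 m = 5.208×10^7 Pa = 7553 psi
gneiss: 2670 kg/m³ × 9.8 m/s² × 38100 m = 9.969×10^8 Pa = 1.446×10^5 psi
amphibolite: 2950 kg/m³ × 9.8 m/s² × 920 m = 2.660×10^7 Pa = 3858 psi
Total = 7553 + 1.446×10^5 + 3858 = 1.5600×10^5 psi

156000 psi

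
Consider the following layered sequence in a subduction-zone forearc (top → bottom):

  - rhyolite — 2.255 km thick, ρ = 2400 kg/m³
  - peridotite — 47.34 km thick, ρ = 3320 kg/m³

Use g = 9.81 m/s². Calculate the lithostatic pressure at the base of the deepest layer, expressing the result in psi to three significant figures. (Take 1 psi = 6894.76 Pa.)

rhyolite: 2400 kg/m³ × 9.81 m/s² × 2255 m = 5.309×10^7 Pa = 7700 psi
peridotite: 3320 kg/m³ × 9.81 m/s² × 47340 m = 1.542×10^9 Pa = 2.236×10^5 psi
Total = 7700 + 2.236×10^5 = 2.3132×10^5 psi

231000 psi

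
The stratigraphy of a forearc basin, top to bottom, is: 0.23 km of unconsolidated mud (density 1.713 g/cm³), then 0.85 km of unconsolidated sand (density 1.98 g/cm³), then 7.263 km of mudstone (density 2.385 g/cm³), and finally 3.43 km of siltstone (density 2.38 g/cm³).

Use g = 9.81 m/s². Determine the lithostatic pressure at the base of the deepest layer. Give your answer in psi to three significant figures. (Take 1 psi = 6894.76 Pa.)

unconsolidated mud: 1713 kg/m³ × 9.81 m/s² × 230 m = 3.865×10^6 Pa = 560.6 psi
unconsolidated sand: 1980 kg/m³ × 9.81 m/s² × 850 m = 1.651×10^7 Pa = 2395 psi
mudstone: 2385 kg/m³ × 9.81 m/s² × 7263 m = 1.699×10^8 Pa = 24646 psi
siltstone: 2380 kg/m³ × 9.81 m/s² × 3430 m = 8.008×10^7 Pa = 11615 psi
Total = 560.6 + 2395 + 24646 + 11615 = 39217 psi

39200 psi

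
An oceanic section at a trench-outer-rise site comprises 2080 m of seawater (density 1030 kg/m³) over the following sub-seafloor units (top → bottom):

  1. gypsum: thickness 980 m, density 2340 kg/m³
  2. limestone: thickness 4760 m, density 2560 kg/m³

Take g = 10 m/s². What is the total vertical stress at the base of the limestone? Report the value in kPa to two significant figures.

170000 kPa

seawater: 1030 kg/m³ × 10 m/s² × 2080 m = 2.142×10^7 Pa = 21424 kPa
gypsum: 2340 kg/m³ × 10 m/s² × 980 m = 2.293×10^7 Pa = 22932 kPa
limestone: 2560 kg/m³ × 10 m/s² × 4760 m = 1.219×10^8 Pa = 1.219×10^5 kPa
Total = 21424 + 22932 + 1.219×10^5 = 1.6621×10^5 kPa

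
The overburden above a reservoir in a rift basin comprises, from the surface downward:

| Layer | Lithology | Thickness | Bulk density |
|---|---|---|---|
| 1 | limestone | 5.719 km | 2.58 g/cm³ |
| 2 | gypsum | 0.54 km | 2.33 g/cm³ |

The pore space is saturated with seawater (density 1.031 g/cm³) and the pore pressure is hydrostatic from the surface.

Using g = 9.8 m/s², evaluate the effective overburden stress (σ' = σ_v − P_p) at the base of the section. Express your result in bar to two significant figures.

Overburden (lithostatic) stress σ_v:
limestone: 2580 kg/m³ × 9.8 m/s² × 5719 m = 1.446×10^8 Pa = 144.6 MPa
gypsum: 2330 kg/m³ × 9.8 m/s² × 540 m = 1.233×10^7 Pa = 12.33 MPa
Total = 144.6 + 12.33 = 156.93 MPa
Pore pressure P_p = 1031 kg/m³ × 9.8 m/s² × 6259 m = 6.324×10^7 Pa = 63.24 MPa
Effective stress σ' = σ_v − P_p = 156.9 − 63.24 = 93.690 MPa = 936.90 bar

940 bar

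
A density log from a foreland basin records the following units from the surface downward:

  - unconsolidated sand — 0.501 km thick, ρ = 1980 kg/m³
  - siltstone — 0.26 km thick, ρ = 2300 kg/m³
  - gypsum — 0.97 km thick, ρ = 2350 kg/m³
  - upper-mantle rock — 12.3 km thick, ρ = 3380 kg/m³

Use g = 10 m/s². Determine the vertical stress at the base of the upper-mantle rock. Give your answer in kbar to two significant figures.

4.5 kbar

unconsolidated sand: 1980 kg/m³ × 10 m/s² × 501 m = 9.920×10^6 Pa = 0.09920 kbar
siltstone: 2300 kg/m³ × 10 m/s² × 260 m = 5.980×10^6 Pa = 0.05980 kbar
gypsum: 2350 kg/m³ × 10 m/s² × 970 m = 2.280×10^7 Pa = 0.2280 kbar
upper-mantle rock: 3380 kg/m³ × 10 m/s² × 12300 m = 4.157×10^8 Pa = 4.157 kbar
Total = 0.09920 + 0.05980 + 0.2280 + 4.157 = 4.5443 kbar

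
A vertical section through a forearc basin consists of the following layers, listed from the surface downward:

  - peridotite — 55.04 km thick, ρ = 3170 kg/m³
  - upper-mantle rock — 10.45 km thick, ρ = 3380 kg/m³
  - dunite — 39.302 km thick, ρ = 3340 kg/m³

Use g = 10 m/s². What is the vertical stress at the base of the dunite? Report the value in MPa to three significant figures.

3410 MPa

peridotite: 3170 kg/m³ × 10 m/s² × 55040 m = 1.745×10^9 Pa = 1745 MPa
upper-mantle rock: 3380 kg/m³ × 10 m/s² × 10450 m = 3.532×10^8 Pa = 353.2 MPa
dunite: 3340 kg/m³ × 10 m/s² × 39302 m = 1.313×10^9 Pa = 1313 MPa
Total = 1745 + 353.2 + 1313 = 3410.7 MPa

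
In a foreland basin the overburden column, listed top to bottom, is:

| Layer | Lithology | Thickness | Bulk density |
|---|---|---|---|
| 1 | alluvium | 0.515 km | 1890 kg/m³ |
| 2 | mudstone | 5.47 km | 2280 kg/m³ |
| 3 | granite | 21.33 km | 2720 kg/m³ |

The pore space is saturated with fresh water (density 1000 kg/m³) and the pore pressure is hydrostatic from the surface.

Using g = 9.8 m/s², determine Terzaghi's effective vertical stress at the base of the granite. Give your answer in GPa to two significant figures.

Overburden (lithostatic) stress σ_v:
alluvium: 1890 kg/m³ × 9.8 m/s² × 515 m = 9.539×10^6 Pa = 9.539 MPa
mudstone: 2280 kg/m³ × 9.8 m/s² × 5470 m = 1.222×10^8 Pa = 122.2 MPa
granite: 2720 kg/m³ × 9.8 m/s² × 21330 m = 5.686×10^8 Pa = 568.6 MPa
Total = 9.539 + 122.2 + 568.6 = 700.33 MPa
Pore pressure P_p = 1000 kg/m³ × 9.8 m/s² × 27315 m = 2.677×10^8 Pa = 267.7 MPa
Effective stress σ' = σ_v − P_p = 700.3 − 267.7 = 432.65 MPa = 0.43265 GPa

0.43 GPa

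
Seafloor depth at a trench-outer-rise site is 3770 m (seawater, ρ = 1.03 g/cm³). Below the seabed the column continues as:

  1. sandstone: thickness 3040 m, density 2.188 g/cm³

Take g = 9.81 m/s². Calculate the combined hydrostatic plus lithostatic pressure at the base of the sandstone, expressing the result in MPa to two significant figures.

100 MPa

seawater: 1030 kg/m³ × 9.81 m/s² × 3770 m = 3.809×10^7 Pa = 38.09 MPa
sandstone: 2188 kg/m³ × 9.81 m/s² × 3040 m = 6.525×10^7 Pa = 65.25 MPa
Total = 38.09 + 65.25 = 103.34 MPa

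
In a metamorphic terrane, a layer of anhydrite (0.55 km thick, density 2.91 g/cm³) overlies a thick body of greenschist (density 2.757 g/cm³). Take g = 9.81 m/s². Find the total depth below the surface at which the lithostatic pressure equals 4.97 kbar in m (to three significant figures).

18300 m

Pressure at base of upper layers: 2910×9.81×550 = 1.570×10^7 Pa = 0.1570 kbar
Remaining pressure to be supplied by greenschist: 4.970×10^8 − 1.570×10^7 = 4.813×10^8 Pa
Additional depth in greenschist = 4.813×10^8 Pa / (2757 kg/m³ × 9.81 m/s²) = 17795 m
Total depth = 550 m + 17795 m = 18345 m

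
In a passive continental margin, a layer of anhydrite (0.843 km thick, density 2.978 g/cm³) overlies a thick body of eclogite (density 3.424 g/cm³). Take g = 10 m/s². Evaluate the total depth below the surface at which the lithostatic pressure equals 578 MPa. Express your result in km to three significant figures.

Pressure at base of upper layers: 2978×10×843 = 2.510×10^7 Pa = 25.10 MPa
Remaining pressure to be supplied by eclogite: 5.780×10^8 − 2.510×10^7 = 5.529×10^8 Pa
Additional depth in eclogite = 5.529×10^8 Pa / (3424 kg/m³ × 10 m/s²) = 16148 m
Total depth = 843 m + 16148 m = 16991 m
= 16.991 km

17.0 km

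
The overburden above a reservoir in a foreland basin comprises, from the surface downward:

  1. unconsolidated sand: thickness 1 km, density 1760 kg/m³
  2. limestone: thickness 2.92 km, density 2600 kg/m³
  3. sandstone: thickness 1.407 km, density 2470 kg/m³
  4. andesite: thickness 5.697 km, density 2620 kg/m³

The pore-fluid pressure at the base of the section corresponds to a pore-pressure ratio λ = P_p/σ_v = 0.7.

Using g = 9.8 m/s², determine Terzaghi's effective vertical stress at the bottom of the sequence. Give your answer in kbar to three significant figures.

0.816 kbar

Overburden (lithostatic) stress σ_v:
unconsolidated sand: 1760 kg/m³ × 9.8 m/s² × 1000 m = 1.725×10^7 Pa = 17.25 MPa
limestone: 2600 kg/m³ × 9.8 m/s² × 2920 m = 7.440×10^7 Pa = 74.40 MPa
sandstone: 2470 kg/m³ × 9.8 m/s² × 1407 m = 3.406×10^7 Pa = 34.06 MPa
andesite: 2620 kg/m³ × 9.8 m/s² × 5697 m = 1.463×10^8 Pa = 146.3 MPa
Total = 17.25 + 74.40 + 34.06 + 146.3 = 271.98 MPa
Pore pressure P_p = λ·σ_v = 0.7 × 272.0 MPa = 190.4 MPa
Effective stress σ' = σ_v − P_p = 272.0 − 190.4 = 81.595 MPa = 0.81595 kbar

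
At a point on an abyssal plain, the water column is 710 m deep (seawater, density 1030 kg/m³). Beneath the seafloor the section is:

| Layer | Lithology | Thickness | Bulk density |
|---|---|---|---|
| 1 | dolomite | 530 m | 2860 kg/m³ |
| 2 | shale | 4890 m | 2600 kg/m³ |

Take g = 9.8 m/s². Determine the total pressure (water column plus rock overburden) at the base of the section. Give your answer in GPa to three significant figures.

0.147 GPa

seawater: 1030 kg/m³ × 9.8 m/s² × 710 m = 7.167×10^6 Pa = 7.167×10^-3 GPa
dolomite: 2860 kg/m³ × 9.8 m/s² × 530 m = 1.485×10^7 Pa = 0.01485 GPa
shale: 2600 kg/m³ × 9.8 m/s² × 4890 m = 1.246×10^8 Pa = 0.1246 GPa
Total = 7.167×10^-3 + 0.01485 + 0.1246 = 0.14662 GPa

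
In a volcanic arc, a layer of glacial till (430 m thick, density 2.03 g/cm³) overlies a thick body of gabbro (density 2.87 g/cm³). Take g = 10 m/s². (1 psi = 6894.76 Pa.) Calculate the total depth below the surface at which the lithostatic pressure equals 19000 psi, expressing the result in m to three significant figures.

Pressure at base of upper layers: 2030×10×430 = 8.729×10^6 Pa = 1266 psi
Remaining pressure to be supplied by gabbro: 1.310×10^8 − 8.729×10^6 = 1.223×10^8 Pa
Additional depth in gabbro = 1.223×10^8 Pa / (2870 kg/m³ × 10 m/s²) = 4260.3 m
Total depth = 430 m + 4260.3 m = 4690.3 m

4690 m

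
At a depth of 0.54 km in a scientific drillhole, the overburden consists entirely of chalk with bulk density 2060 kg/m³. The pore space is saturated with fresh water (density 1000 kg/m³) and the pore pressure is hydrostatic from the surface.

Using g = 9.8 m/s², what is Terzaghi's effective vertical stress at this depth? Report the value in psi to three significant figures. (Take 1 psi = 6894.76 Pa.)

Overburden (lithostatic) stress σ_v:
chalk: 2060 kg/m³ × 9.8 m/s² × 540 m = 1.090×10^7 Pa = 10.90 MPa
Pore pressure P_p = 1000 kg/m³ × 9.8 m/s² × 540 m = 5.292×10^6 Pa = 5.292 MPa
Effective stress σ' = σ_v − P_p = 10.90 − 5.292 = 5.6095 MPa = 813.59 psi

814 psi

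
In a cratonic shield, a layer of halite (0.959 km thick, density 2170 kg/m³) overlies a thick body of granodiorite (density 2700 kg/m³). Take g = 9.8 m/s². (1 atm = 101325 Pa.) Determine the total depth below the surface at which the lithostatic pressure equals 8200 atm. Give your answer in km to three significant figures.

Pressure at base of upper layers: 2170×9.8×959 = 2.039×10^7 Pa = 201.3 atm
Remaining pressure to be supplied by granodiorite: 8.309×10^8 − 2.039×10^7 = 8.105×10^8 Pa
Additional depth in granodiorite = 8.105×10^8 Pa / (2700 kg/m³ × 9.8 m/s²) = 30630 m
Total depth = 959 m + 30630 m = 31589 m
= 31.589 km

31.6 km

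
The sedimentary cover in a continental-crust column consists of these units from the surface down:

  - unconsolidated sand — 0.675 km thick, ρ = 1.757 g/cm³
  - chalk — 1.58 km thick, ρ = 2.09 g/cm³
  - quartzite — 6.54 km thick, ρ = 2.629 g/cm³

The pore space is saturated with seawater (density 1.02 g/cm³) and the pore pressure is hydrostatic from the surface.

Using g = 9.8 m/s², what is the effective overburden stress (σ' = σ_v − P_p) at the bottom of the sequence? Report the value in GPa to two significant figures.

0.12 GPa

Overburden (lithostatic) stress σ_v:
unconsolidated sand: 1757 kg/m³ × 9.8 m/s² × 675 m = 1.162×10^7 Pa = 11.62 MPa
chalk: 2090 kg/m³ × 9.8 m/s² × 1580 m = 3.236×10^7 Pa = 32.36 MPa
quartzite: 2629 kg/m³ × 9.8 m/s² × 6540 m = 1.685×10^8 Pa = 168.5 MPa
Total = 11.62 + 32.36 + 168.5 = 212.48 MPa
Pore pressure P_p = 1020 kg/m³ × 9.8 m/s² × 8795 m = 8.791×10^7 Pa = 87.91 MPa
Effective stress σ' = σ_v − P_p = 212.5 − 87.91 = 124.57 MPa = 0.12457 GPa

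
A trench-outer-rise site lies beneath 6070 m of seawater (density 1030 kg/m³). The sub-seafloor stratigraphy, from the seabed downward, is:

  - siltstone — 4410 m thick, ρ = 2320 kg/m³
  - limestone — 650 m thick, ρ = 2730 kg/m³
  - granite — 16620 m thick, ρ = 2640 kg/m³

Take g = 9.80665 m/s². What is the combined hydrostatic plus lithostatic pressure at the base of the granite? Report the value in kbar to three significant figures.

6.09 kbar

seawater: 1030 kg/m³ × 9.80665 m/s² × 6070 m = 6.131×10^7 Pa = 0.6131 kbar
siltstone: 2320 kg/m³ × 9.80665 m/s² × 4410 m = 1.003×10^8 Pa = 1.003 kbar
limestone: 2730 kg/m³ × 9.80665 m/s² × 650 m = 1.740×10^7 Pa = 0.1740 kbar
granite: 2640 kg/m³ × 9.80665 m/s² × 16620 m = 4.303×10^8 Pa = 4.303 kbar
Total = 0.6131 + 1.003 + 0.1740 + 4.303 = 6.0933 kbar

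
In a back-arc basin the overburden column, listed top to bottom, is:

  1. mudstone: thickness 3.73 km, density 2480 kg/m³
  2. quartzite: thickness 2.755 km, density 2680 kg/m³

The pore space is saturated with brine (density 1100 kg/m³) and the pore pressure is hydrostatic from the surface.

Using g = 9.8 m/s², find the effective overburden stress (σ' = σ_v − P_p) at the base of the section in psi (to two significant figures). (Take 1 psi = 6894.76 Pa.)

Overburden (lithostatic) stress σ_v:
mudstone: 2480 kg/m³ × 9.8 m/s² × 3730 m = 9.065×10^7 Pa = 90.65 MPa
quartzite: 2680 kg/m³ × 9.8 m/s² × 2755 m = 7.236×10^7 Pa = 72.36 MPa
Total = 90.65 + 72.36 = 163.01 MPa
Pore pressure P_p = 1100 kg/m³ × 9.8 m/s² × 6485 m = 6.991×10^7 Pa = 69.91 MPa
Effective stress σ' = σ_v − P_p = 163.0 − 69.91 = 93.103 MPa = 13503 psi

14000 psi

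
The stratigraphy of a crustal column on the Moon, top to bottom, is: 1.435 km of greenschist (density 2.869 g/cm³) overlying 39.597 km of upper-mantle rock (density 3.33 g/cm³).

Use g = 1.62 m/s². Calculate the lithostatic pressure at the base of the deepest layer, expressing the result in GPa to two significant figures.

0.22 GPa

greenschist: 2869 kg/m³ × 1.62 m/s² × 1435 m = 6.670×10^6 Pa = 6.670×10^-3 GPa
upper-mantle rock: 3330 kg/m³ × 1.62 m/s² × 39597 m = 2.136×10^8 Pa = 0.2136 GPa
Total = 6.670×10^-3 + 0.2136 = 0.22028 GPa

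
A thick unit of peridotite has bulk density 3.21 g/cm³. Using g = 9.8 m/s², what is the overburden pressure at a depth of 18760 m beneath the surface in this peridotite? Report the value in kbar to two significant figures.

peridotite: 3210 kg/m³ × 9.8 m/s² × 18760 m = 5.902×10^8 Pa = 5.902 kbar

5.9 kbar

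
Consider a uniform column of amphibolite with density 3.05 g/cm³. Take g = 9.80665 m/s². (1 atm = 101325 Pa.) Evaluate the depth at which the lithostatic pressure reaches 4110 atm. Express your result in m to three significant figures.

13900 m

h = P/(ρg) = 4110 atm / (3050 kg/m³ × 9.80665 m/s²) = 4.164×10^8 Pa / 29910 Pa/m = 13923 m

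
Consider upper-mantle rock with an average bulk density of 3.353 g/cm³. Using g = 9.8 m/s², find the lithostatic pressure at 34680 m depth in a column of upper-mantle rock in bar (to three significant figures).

upper-mantle rock: 3353 kg/m³ × 9.8 m/s² × 34680 m = 1.140×10^9 Pa = 11396 bar

11400 bar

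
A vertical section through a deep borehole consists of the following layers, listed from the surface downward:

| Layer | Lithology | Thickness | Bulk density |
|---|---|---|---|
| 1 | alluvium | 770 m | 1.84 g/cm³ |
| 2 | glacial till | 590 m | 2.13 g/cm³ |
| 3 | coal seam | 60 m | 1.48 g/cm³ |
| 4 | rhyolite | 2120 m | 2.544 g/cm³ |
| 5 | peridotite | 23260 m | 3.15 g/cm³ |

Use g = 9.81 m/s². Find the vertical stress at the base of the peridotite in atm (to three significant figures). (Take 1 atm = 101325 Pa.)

alluvium: 1840 kg/m³ × 9.81 m/s² × 770 m = 1.390×10^7 Pa = 137.2 atm
glacial till: 2130 kg/m³ × 9.81 m/s² × 590 m = 1.233×10^7 Pa = 121.7 atm
coal seam: 1480 kg/m³ × 9.81 m/s² × 60 m = 8.711×10^5 Pa = 8.597 atm
rhyolite: 2544 kg/m³ × 9.81 m/s² × 2120 m = 5.291×10^7 Pa = 522.2 atm
peridotite: 3150 kg/m³ × 9.81 m/s² × 23260 m = 7.188×10^8 Pa = 7094 atm
Total = 137.2 + 121.7 + 8.597 + 522.2 + 7094 = 7883.3 atm

7880 atm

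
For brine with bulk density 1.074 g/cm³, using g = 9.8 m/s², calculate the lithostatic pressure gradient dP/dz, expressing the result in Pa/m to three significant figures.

10500 Pa/m

dP/dz = ρg = 1074 kg/m³ × 9.8 m/s² = 10525 Pa/m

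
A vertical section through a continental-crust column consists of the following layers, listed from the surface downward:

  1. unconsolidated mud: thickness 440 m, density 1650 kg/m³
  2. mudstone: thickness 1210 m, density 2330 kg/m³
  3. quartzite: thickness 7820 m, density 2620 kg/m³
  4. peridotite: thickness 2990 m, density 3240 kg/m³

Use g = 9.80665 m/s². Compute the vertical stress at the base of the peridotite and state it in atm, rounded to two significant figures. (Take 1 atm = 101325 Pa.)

3300 atm

unconsolidated mud: 1650 kg/m³ × 9.80665 m/s² × 440 m = 7.120×10^6 Pa = 70.27 atm
mudstone: 2330 kg/m³ × 9.80665 m/s² × 1210 m = 2.765×10^7 Pa = 272.9 atm
quartzite: 2620 kg/m³ × 9.80665 m/s² × 7820 m = 2.009×10^8 Pa = 1983 atm
peridotite: 3240 kg/m³ × 9.80665 m/s² × 2990 m = 9.500×10^7 Pa = 937.6 atm
Total = 70.27 + 272.9 + 1983 + 937.6 = 3263.7 atm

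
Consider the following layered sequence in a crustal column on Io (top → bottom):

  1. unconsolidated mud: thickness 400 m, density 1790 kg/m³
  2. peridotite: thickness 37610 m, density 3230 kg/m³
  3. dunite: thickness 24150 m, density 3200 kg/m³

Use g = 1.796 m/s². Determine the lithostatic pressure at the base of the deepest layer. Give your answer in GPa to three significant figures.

unconsolidated mud: 1790 kg/m³ × 1.796 m/s² × 400 m = 1.286×10^6 Pa = 1.286×10^-3 GPa
peridotite: 3230 kg/m³ × 1.796 m/s² × 37610 m = 2.182×10^8 Pa = 0.2182 GPa
dunite: 3200 kg/m³ × 1.796 m/s² × 24150 m = 1.388×10^8 Pa = 0.1388 GPa
Total = 1.286×10^-3 + 0.2182 + 0.1388 = 0.35826 GPa

0.358 GPa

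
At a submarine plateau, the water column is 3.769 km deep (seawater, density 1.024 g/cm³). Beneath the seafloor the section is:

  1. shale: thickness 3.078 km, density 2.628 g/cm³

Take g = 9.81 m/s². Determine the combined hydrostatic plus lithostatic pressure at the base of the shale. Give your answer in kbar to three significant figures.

1.17 kbar

seawater: 1024 kg/m³ × 9.81 m/s² × 3769 m = 3.786×10^7 Pa = 0.3786 kbar
shale: 2628 kg/m³ × 9.81 m/s² × 3078 m = 7.935×10^7 Pa = 0.7935 kbar
Total = 0.3786 + 0.7935 = 1.1721 kbar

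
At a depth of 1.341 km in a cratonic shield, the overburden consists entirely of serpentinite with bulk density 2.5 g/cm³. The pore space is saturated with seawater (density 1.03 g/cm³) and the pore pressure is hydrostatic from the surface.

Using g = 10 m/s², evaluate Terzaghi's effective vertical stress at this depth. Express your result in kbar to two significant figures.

Overburden (lithostatic) stress σ_v:
serpentinite: 2500 kg/m³ × 10 m/s² × 1341 m = 3.353×10^7 Pa = 33.52 MPa
Pore pressure P_p = 1030 kg/m³ × 10 m/s² × 1341 m = 1.381×10^7 Pa = 13.81 MPa
Effective stress σ' = σ_v − P_p = 33.52 − 13.81 = 19.713 MPa = 0.19713 kbar

0.20 kbar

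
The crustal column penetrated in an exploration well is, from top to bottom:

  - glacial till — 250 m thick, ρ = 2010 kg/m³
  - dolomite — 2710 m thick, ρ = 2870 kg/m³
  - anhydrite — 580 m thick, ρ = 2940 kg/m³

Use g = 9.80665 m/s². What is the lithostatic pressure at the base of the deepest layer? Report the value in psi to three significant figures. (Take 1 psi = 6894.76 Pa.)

14200 psi

glacial till: 2010 kg/m³ × 9.80665 m/s² × 250 m = 4.928×10^6 Pa = 714.7 psi
dolomite: 2870 kg/m³ × 9.80665 m/s² × 2710 m = 7.627×10^7 Pa = 11062 psi
anhydrite: 2940 kg/m³ × 9.80665 m/s² × 580 m = 1.672×10^7 Pa = 2425 psi
Total = 714.7 + 11062 + 2425 = 14203 psi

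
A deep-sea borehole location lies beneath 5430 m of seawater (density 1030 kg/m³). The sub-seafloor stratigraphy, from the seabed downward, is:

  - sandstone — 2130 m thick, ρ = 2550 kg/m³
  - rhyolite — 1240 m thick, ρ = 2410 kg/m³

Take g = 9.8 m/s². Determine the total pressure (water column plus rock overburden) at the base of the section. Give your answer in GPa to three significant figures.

0.137 GPa

seawater: 1030 kg/m³ × 9.8 m/s² × 5430 m = 5.481×10^7 Pa = 0.05481 GPa
sandstone: 2550 kg/m³ × 9.8 m/s² × 2130 m = 5.323×10^7 Pa = 0.05323 GPa
rhyolite: 2410 kg/m³ × 9.8 m/s² × 1240 m = 2.929×10^7 Pa = 0.02929 GPa
Total = 0.05481 + 0.05323 + 0.02929 = 0.13733 GPa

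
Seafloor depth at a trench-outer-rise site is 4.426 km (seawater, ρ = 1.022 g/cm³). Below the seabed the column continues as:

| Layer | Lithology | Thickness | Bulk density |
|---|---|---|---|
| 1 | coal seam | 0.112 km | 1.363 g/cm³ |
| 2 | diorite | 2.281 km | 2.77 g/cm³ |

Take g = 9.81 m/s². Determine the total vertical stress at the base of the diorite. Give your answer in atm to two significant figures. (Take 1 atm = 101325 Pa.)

seawater: 1022 kg/m³ × 9.81 m/s² × 4426 m = 4.437×10^7 Pa = 437.9 atm
coal seam: 1363 kg/m³ × 9.81 m/s² × 112 m = 1.498×10^6 Pa = 14.78 atm
diorite: 2770 kg/m³ × 9.81 m/s² × 2281 m = 6.198×10^7 Pa = 611.7 atm
Total = 437.9 + 14.78 + 611.7 = 1064.4 atm

1100 atm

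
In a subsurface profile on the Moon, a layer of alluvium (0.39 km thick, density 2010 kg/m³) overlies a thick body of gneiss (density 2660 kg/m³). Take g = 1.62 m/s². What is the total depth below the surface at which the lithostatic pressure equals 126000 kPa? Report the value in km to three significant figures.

29.3 km

Pressure at base of upper layers: 2010×1.62×390 = 1.270×10^6 Pa = 1270 kPa
Remaining pressure to be supplied by gneiss: 1.260×10^8 − 1.270×10^6 = 1.247×10^8 Pa
Additional depth in gneiss = 1.247×10^8 Pa / (2660 kg/m³ × 1.62 m/s²) = 28945 m
Total depth = 390 m + 28945 m = 29335 m
= 29.335 km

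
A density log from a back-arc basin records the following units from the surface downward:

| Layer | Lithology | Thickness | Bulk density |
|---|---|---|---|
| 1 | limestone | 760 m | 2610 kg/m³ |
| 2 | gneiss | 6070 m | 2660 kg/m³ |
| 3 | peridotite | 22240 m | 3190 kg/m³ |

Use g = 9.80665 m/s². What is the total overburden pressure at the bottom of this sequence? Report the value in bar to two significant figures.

limestone: 2610 kg/m³ × 9.80665 m/s² × 760 m = 1.945×10^7 Pa = 194.5 bar
gneiss: 2660 kg/m³ × 9.80665 m/s² × 6070 m = 1.583×10^8 Pa = 1583 bar
peridotite: 3190 kg/m³ × 9.80665 m/s² × 22240 m = 6.957×10^8 Pa = 6957 bar
Total = 194.5 + 1583 + 6957 = 8735.3 bar

8700 bar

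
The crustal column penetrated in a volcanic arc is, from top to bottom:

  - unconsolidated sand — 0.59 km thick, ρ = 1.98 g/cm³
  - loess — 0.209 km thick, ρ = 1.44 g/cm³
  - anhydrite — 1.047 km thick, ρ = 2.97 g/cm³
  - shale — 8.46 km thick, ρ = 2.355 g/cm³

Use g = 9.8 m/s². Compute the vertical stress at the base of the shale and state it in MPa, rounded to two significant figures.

unconsolidated sand: 1980 kg/m³ × 9.8 m/s² × 590 m = 1.145×10^7 Pa = 11.45 MPa
loess: 1440 kg/m³ × 9.8 m/s² × 209 m = 2.949×10^6 Pa = 2.949 MPa
anhydrite: 2970 kg/m³ × 9.8 m/s² × 1047 m = 3.047×10^7 Pa = 30.47 MPa
shale: 2355 kg/m³ × 9.8 m/s² × 8460 m = 1.952×10^8 Pa = 195.2 MPa
Total = 11.45 + 2.949 + 30.47 + 195.2 = 240.12 MPa

240 MPa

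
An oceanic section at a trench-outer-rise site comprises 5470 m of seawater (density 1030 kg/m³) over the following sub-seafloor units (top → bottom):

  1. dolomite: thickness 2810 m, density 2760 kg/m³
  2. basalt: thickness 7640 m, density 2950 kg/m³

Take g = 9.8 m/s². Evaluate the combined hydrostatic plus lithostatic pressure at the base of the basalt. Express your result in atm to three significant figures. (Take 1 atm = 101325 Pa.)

3470 atm

seawater: 1030 kg/m³ × 9.8 m/s² × 5470 m = 5.521×10^7 Pa = 544.9 atm
dolomite: 2760 kg/m³ × 9.8 m/s² × 2810 m = 7.600×10^7 Pa = 750.1 atm
basalt: 2950 kg/m³ × 9.8 m/s² × 7640 m = 2.209×10^8 Pa = 2180 atm
Total = 544.9 + 750.1 + 2180 = 3474.9 atm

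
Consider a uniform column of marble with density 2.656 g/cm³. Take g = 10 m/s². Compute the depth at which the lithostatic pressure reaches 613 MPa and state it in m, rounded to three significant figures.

h = P/(ρg) = 613 MPa / (2656 kg/m³ × 10 m/s²) = 6.130×10^8 Pa / 26560 Pa/m = 23080 m

23100 m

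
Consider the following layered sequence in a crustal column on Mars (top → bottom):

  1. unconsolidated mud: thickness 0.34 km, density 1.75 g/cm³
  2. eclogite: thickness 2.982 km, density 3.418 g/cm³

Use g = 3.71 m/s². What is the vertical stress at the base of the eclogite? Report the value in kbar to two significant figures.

unconsolidated mud: 1750 kg/m³ × 3.71 m/s² × 340 m = 2.207×10^6 Pa = 0.02207 kbar
eclogite: 3418 kg/m³ × 3.71 m/s² × 2982 m = 3.781×10^7 Pa = 0.3781 kbar
Total = 0.02207 + 0.3781 = 0.40022 kbar

0.40 kbar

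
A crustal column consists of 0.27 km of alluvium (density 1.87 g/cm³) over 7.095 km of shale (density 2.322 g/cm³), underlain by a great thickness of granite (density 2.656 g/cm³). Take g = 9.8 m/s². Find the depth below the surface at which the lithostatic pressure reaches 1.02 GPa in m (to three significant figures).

40200 m

Pressure at base of upper layers: 1870×9.8×270 + 2322×9.8×7095 = 1.664×10^8 Pa = 0.1664 GPa
Remaining pressure to be supplied by granite: 1.020×10^9 − 1.664×10^8 = 8.536×10^8 Pa
Additional depth in granite = 8.536×10^8 Pa / (2656 kg/m³ × 9.8 m/s²) = 32794 m
Total depth = 7365 m + 32794 m = 40159 m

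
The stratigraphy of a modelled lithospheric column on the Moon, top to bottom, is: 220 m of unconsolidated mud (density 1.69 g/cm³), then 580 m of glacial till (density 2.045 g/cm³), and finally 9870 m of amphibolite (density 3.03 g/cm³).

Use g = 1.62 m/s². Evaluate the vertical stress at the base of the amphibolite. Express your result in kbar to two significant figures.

unconsolidated mud: 1690 kg/m³ × 1.62 m/s² × 220 m = 6.023×10^5 Pa = 6.023×10^-3 kbar
glacial till: 2045 kg/m³ × 1.62 m/s² × 580 m = 1.921×10^6 Pa = 0.01921 kbar
amphibolite: 3030 kg/m³ × 1.62 m/s² × 9870 m = 4.845×10^7 Pa = 0.4845 kbar
Total = 6.023×10^-3 + 0.01921 + 0.4845 = 0.50972 kbar

0.51 kbar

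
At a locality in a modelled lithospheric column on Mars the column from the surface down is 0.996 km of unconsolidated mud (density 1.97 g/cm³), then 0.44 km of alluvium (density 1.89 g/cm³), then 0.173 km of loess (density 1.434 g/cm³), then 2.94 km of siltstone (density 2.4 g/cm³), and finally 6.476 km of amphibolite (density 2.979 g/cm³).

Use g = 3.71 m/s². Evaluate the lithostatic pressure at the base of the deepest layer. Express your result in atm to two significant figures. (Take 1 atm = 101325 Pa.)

unconsolidated mud: 1970 kg/m³ × 3.71 m/s² × 996 m = 7.279×10^6 Pa = 71.84 atm
alluvium: 1890 kg/m³ × 3.71 m/s² × 440 m = 3.085×10^6 Pa = 30.45 atm
loess: 1434 kg/m³ × 3.71 m/s² × 173 m = 9.204×10^5 Pa = 9.083 atm
siltstone: 2400 kg/m³ × 3.71 m/s² × 2940 m = 2.618×10^7 Pa = 258.4 atm
amphibolite: 2979 kg/m³ × 3.71 m/s² × 6476 m = 7.157×10^7 Pa = 706.4 atm
Total = 71.84 + 30.45 + 9.083 + 258.4 + 706.4 = 1076.1 atm

1100 atm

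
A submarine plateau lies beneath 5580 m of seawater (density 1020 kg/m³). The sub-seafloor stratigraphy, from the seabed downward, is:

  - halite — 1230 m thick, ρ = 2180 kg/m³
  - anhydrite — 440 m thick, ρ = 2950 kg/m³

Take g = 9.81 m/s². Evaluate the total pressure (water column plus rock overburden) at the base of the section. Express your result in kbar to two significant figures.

0.95 kbar

seawater: 1020 kg/m³ × 9.81 m/s² × 5580 m = 5.583×10^7 Pa = 0.5583 kbar
halite: 2180 kg/m³ × 9.81 m/s² × 1230 m = 2.630×10^7 Pa = 0.2630 kbar
anhydrite: 2950 kg/m³ × 9.81 m/s² × 440 m = 1.273×10^7 Pa = 0.1273 kbar
Total = 0.5583 + 0.2630 + 0.1273 = 0.94873 kbar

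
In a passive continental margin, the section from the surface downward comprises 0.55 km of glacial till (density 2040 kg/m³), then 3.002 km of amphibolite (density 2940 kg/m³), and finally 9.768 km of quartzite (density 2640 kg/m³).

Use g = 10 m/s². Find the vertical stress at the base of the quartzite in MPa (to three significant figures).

glacial till: 2040 kg/m³ × 10 m/s² × 550 m = 1.122×10^7 Pa = 11.22 MPa
amphibolite: 2940 kg/m³ × 10 m/s² × 3002 m = 8.826×10^7 Pa = 88.26 MPa
quartzite: 2640 kg/m³ × 10 m/s² × 9768 m = 2.579×10^8 Pa = 257.9 MPa
Total = 11.22 + 88.26 + 257.9 = 357.35 MPa

357 MPa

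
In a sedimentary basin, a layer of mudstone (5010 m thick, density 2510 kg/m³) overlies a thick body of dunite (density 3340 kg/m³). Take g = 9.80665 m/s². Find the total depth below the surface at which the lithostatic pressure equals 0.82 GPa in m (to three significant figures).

26300 m

Pressure at base of upper layers: 2510×9.80665×5010 = 1.233×10^8 Pa = 0.1233 GPa
Remaining pressure to be supplied by dunite: 8.200×10^8 − 1.233×10^8 = 6.967×10^8 Pa
Additional depth in dunite = 6.967×10^8 Pa / (3340 kg/m³ × 9.80665 m/s²) = 21270 m
Total depth = 5010 m + 21270 m = 26280 m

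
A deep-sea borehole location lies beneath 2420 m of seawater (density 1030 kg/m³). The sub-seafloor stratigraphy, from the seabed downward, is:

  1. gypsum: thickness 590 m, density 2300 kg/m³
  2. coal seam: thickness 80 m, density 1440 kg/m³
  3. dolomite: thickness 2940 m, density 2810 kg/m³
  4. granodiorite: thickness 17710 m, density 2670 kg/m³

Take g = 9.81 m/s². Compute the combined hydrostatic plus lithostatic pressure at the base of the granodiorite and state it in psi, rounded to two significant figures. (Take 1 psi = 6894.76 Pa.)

seawater: 1030 kg/m³ × 9.81 m/s² × 2420 m = 2.445×10^7 Pa = 3547 psi
gypsum: 2300 kg/m³ × 9.81 m/s² × 590 m = 1.331×10^7 Pa = 1931 psi
coal seam: 1440 kg/m³ × 9.81 m/s² × 80 m = 1.130×10^6 Pa = 163.9 psi
dolomite: 2810 kg/m³ × 9.81 m/s² × 2940 m = 8.104×10^7 Pa = 11754 psi
granodiorite: 2670 kg/m³ × 9.81 m/s² × 17710 m = 4.639×10^8 Pa = 67279 psi
Total = 3547 + 1931 + 163.9 + 11754 + 67279 = 84675 psi

85000 psi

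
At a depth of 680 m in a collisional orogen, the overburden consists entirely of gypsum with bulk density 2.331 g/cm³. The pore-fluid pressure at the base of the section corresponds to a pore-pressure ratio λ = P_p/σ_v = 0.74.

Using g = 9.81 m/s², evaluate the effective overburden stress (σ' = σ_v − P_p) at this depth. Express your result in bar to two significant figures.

Overburden (lithostatic) stress σ_v:
gypsum: 2331 kg/m³ × 9.81 m/s² × 680 m = 1.555×10^7 Pa = 15.55 MPa
Pore pressure P_p = λ·σ_v = 0.74 × 15.55 MPa = 11.51 MPa
Effective stress σ' = σ_v − P_p = 15.55 − 11.51 = 4.0429 MPa = 40.429 bar

40 bar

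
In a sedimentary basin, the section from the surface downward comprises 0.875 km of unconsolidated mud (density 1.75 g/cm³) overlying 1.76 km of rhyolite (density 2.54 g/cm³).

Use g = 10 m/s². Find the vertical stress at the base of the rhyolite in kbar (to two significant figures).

unconsolidated mud: 1750 kg/m³ × 10 m/s² × 875 m = 1.531×10^7 Pa = 0.1531 kbar
rhyolite: 2540 kg/m³ × 10 m/s² × 1760 m = 4.470×10^7 Pa = 0.4470 kbar
Total = 0.1531 + 0.4470 = 0.60017 kbar

0.60 kbar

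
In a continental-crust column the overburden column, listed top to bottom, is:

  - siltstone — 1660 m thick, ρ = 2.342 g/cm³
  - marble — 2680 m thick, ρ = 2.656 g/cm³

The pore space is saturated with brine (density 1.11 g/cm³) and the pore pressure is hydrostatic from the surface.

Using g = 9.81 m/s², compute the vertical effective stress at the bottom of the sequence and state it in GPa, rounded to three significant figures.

0.0607 GPa

Overburden (lithostatic) stress σ_v:
siltstone: 2342 kg/m³ × 9.81 m/s² × 1660 m = 3.814×10^7 Pa = 38.14 MPa
marble: 2656 kg/m³ × 9.81 m/s² × 2680 m = 6.983×10^7 Pa = 69.83 MPa
Total = 38.14 + 69.83 = 107.97 MPa
Pore pressure P_p = 1110 kg/m³ × 9.81 m/s² × 4340 m = 4.726×10^7 Pa = 47.26 MPa
Effective stress σ' = σ_v − P_p = 108.0 − 47.26 = 60.708 MPa = 0.060708 GPa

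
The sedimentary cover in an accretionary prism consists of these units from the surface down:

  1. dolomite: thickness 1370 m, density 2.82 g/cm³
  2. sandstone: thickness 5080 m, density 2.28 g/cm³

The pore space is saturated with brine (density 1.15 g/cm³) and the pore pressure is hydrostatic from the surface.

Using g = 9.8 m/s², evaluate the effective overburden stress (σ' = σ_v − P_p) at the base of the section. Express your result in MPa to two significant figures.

79 MPa

Overburden (lithostatic) stress σ_v:
dolomite: 2820 kg/m³ × 9.8 m/s² × 1370 m = 3.786×10^7 Pa = 37.86 MPa
sandstone: 2280 kg/m³ × 9.8 m/s² × 5080 m = 1.135×10^8 Pa = 113.5 MPa
Total = 37.86 + 113.5 = 151.37 MPa
Pore pressure P_p = 1150 kg/m³ × 9.8 m/s² × 6450 m = 7.269×10^7 Pa = 72.69 MPa
Effective stress σ' = σ_v − P_p = 151.4 − 72.69 = 78.677 MPa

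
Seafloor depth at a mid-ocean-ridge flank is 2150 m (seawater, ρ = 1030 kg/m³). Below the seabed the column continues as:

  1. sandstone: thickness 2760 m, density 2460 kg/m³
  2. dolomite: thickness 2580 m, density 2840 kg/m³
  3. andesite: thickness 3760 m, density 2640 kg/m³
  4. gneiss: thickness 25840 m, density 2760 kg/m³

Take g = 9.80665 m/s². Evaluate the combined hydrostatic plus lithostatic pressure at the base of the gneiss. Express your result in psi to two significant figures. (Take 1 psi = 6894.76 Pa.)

seawater: 1030 kg/m³ × 9.80665 m/s² × 2150 m = 2.172×10^7 Pa = 3150 psi
sandstone: 2460 kg/m³ × 9.80665 m/s² × 2760 m = 6.658×10^7 Pa = 9657 psi
dolomite: 2840 kg/m³ × 9.80665 m/s² × 2580 m = 7.186×10^7 Pa = 10422 psi
andesite: 2640 kg/m³ × 9.80665 m/s² × 3760 m = 9.734×10^7 Pa = 14119 psi
gneiss: 2760 kg/m³ × 9.80665 m/s² × 25840 m = 6.994×10^8 Pa = 1.014×10^5 psi
Total = 3150 + 9657 + 10422 + 14119 + 1.014×10^5 = 1.3879×10^5 psi

140000 psi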